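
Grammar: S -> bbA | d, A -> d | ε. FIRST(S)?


Per alternative of S: FIRST(bbA) = {b}; FIRST(d) = {d}
FIRST(S) = {b, d}


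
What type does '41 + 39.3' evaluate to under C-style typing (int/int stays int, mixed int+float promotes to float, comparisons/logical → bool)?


Operand types: int + float
Rule: mixed int/float promotes to float; int/int stays int
Result type: float


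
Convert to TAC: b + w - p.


Break into single-operator statements:
t1 = b + w
t2 = t1 - p


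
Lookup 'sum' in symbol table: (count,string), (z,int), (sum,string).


Lookup 'sum' → type string


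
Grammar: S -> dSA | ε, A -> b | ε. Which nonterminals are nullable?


A nonterminal is nullable iff some alternative derives ε (directly, or every symbol in it is nullable)
Nullable: {A, S}


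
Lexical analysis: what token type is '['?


Pattern: delimiter/punctuation
Type: PUNCTUATION


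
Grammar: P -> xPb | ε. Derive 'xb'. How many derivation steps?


Derivation: P => xPb => xb
Steps: 2


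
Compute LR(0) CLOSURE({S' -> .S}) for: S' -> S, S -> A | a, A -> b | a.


Start: S' -> .S
For each item with dot before a nonterminal B, add B -> .γ for every B-production
Closure: [S' -> .S, S -> .A, S -> .a, A -> .b, A -> .a]


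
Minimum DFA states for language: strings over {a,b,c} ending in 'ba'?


Track the longest suffix of input matching a prefix of 'ba': 3 classes (prefixes of length 0..2)
Minimal DFA: 3 states


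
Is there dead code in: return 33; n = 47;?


statement follows a return and is unreachable
Dead: 'n = 47'


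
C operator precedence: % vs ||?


'%' is multiplicative (level 10); '||' is logical OR (level 1)
Higher level binds tighter
'%' has higher precedence than '||'


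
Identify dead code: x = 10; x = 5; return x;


first assignment to x is overwritten before any read
Dead: 'x = 10'


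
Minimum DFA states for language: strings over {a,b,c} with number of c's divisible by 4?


Track (count of c) mod 4: states 0..3, accept at 0
Minimal DFA: 4 states


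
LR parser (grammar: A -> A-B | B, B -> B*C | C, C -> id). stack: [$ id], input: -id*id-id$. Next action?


'id' on top is the handle for C -> id
Action: reduce (C -> id)


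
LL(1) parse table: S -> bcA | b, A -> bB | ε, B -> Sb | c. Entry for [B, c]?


For [B, c]: 'c' ∈ FIRST(c)
Entry: B -> c


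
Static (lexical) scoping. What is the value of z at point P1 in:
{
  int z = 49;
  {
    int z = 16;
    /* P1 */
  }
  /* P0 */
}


z declared in the same block as P1
z = 16


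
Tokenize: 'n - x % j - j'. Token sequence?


Scan left to right, longest-match per lexeme
Tokens: ID(n), OP(-), ID(x), OP(%), ID(j), OP(-), ID(j)


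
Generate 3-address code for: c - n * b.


Break into single-operator statements:
t1 = n * b
t2 = c - t1


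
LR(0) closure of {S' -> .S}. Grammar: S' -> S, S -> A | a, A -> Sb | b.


Start: S' -> .S
For each item with dot before a nonterminal B, add B -> .γ for every B-production
Closure: [S' -> .S, S -> .A, S -> .a, A -> .Sb, A -> .b]


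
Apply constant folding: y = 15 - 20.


15 - 20 = -5 at compile time
Optimized: y = -5


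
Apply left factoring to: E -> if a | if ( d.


Common prefix: 'if'
Factored: E -> if E', E' -> a | ( d


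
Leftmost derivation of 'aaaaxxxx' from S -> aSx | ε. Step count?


Derivation: S => aSx => aaSxx => aaaSxxx => aaaaSxxxx => aaaaxxxx
Steps: 5


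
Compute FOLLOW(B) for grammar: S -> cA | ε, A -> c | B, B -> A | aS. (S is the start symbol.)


$ ∈ FOLLOW(S). For each A -> αBβ: add FIRST(β)\{ε} to FOLLOW(B); if β nullable, add FOLLOW(A).
FOLLOW(B) = {$}


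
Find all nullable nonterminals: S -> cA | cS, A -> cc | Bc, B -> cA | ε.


A nonterminal is nullable iff some alternative derives ε (directly, or every symbol in it is nullable)
Nullable: {B}


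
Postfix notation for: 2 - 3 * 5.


* has higher precedence, evaluate 3*5 first
Postfix: 2 3 5 * -


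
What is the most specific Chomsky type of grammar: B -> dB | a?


Right-linear: every RHS is a terminal or a terminal followed by one nonterminal
Classification: Type 3 (Regular)


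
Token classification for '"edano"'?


Pattern: double-quoted sequence
Type: STRING_LITERAL


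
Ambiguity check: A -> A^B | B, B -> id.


precedence layered via separate nonterminal B: deterministic
Unambiguous


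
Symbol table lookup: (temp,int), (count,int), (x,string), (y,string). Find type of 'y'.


Lookup 'y' → type string


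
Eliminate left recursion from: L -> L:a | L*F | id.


Left-recursive alternatives: L:a, L*F; non-recursive: id
Introduce L': L -> idL', L' -> :aL' | *FL' | ε


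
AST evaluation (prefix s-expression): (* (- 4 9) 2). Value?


Evaluate inner: (- 4 9) = -5
Evaluate root: (* -5 2) = -10
Result: -10


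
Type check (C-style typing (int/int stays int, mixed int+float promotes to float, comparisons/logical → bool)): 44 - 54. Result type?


Operand types: int - int
Rule: mixed int/float promotes to float; int/int stays int
Result type: int


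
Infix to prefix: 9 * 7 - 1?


left-to-right (same/higher precedence on left): tree is (- (* 9 7) 1)
Prefix: - * 9 7 1


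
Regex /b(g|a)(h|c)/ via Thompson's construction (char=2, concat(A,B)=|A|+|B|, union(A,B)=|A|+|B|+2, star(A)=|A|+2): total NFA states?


Syntax tree has 5 char leaf(s), 2 union(s), 0 star(s)
chars contribute 5×2 = 10; each union adds +2; each star adds +2
Total: 10 + 4 + 0 = 14 states


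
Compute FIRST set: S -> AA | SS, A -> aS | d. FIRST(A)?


Per alternative of A: FIRST(aS) = {a}; FIRST(d) = {d}
FIRST(A) = {a, d}


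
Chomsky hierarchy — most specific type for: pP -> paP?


LHS has context (more than one symbol) and |LHS| ≤ |RHS|
Classification: Type 1 (Context-Sensitive)


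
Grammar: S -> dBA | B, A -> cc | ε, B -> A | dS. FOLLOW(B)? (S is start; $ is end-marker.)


$ ∈ FOLLOW(S). For each A -> αBβ: add FIRST(β)\{ε} to FOLLOW(B); if β nullable, add FOLLOW(A).
FOLLOW(B) = {$, c}


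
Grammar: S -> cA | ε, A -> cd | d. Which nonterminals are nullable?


A nonterminal is nullable iff some alternative derives ε (directly, or every symbol in it is nullable)
Nullable: {S}


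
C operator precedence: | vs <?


'<' is relational (level 7); '|' is bitwise OR (level 3)
Higher level binds tighter
'<' has higher precedence than '|'


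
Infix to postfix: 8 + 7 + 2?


Left to right (same or higher precedence on left)
Postfix: 8 7 + 2 +


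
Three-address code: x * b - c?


Break into single-operator statements:
t1 = x * b
t2 = t1 - c


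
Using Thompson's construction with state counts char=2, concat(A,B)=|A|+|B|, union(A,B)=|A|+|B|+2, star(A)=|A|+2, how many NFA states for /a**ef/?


Syntax tree has 3 char leaf(s), 0 union(s), 2 star(s)
chars contribute 3×2 = 6; each union adds +2; each star adds +2
Total: 6 + 0 + 4 = 10 states


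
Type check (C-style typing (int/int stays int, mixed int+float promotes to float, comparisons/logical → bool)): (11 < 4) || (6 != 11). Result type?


Operand types: bool || bool
Rule: logical operators take bool operands and yield bool
Result type: bool


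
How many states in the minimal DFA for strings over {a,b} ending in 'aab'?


Track the longest suffix of input matching a prefix of 'aab': 4 classes (prefixes of length 0..3)
Minimal DFA: 4 states


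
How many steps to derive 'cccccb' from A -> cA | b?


Derivation: A => cA => ccA => cccA => ccccA => cccccA => cccccb
Steps: 6


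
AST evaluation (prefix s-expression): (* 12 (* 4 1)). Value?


Evaluate inner: (* 4 1) = 4
Evaluate root: (* 12 4) = 48
Result: 48


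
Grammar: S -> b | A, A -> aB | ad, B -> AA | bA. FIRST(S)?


Per alternative of S: FIRST(b) = {b}; FIRST(A) = {a}
FIRST(S) = {a, b}


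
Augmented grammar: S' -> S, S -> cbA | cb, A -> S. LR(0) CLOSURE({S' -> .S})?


Start: S' -> .S
For each item with dot before a nonterminal B, add B -> .γ for every B-production
Closure: [S' -> .S, S -> .cbA, S -> .cb]


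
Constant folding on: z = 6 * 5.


6 * 5 = 30 at compile time
Optimized: z = 30


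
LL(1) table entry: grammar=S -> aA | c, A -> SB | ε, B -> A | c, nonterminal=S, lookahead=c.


For [S, c]: 'c' ∈ FIRST(c)
Entry: S -> c


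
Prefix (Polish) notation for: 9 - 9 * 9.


'*' binds tighter: tree is (- 9 (* 9 9))
Prefix: - 9 * 9 9


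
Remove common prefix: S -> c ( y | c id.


Common prefix: 'c'
Factored: S -> c S', S' -> ( y | id


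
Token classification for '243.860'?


Pattern: digits with a decimal point
Type: FLOAT_LITERAL


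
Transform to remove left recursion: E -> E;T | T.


Left-recursive alternatives: E;T; non-recursive: T
Introduce E': E -> TE', E' -> ;TE' | ε


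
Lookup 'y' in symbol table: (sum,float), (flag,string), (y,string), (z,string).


Lookup 'y' → type string


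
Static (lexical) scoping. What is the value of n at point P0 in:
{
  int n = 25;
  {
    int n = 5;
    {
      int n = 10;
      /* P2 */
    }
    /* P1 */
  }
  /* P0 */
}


n declared in the same block as P0
n = 25


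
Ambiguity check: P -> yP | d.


right-linear, alternatives start with distinct terminals 'y' vs 'd': unique leftmost derivation
Unambiguous


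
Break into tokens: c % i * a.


Scan left to right, longest-match per lexeme
Tokens: ID(c), OP(%), ID(i), OP(*), ID(a)


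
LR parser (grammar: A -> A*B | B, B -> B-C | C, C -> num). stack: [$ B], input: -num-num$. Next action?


shift '-' to continue B -> B-C
Action: shift


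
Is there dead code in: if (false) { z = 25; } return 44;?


condition is constant false, so the whole block is unreachable
Dead: 'if (false) { z = 25; }'


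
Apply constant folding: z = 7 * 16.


7 * 16 = 112 at compile time
Optimized: z = 112


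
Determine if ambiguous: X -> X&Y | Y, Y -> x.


precedence layered via separate nonterminal Y: deterministic
Unambiguous


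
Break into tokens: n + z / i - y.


Scan left to right, longest-match per lexeme
Tokens: ID(n), OP(+), ID(z), OP(/), ID(i), OP(-), ID(y)


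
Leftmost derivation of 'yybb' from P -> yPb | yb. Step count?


Derivation: P => yPb => yybb
Steps: 2


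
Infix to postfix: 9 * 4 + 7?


Left to right (same or higher precedence on left)
Postfix: 9 4 * 7 +


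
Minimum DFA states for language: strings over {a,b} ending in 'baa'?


Track the longest suffix of input matching a prefix of 'baa': 4 classes (prefixes of length 0..3)
Minimal DFA: 4 states


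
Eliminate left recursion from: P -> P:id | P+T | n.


Left-recursive alternatives: P:id, P+T; non-recursive: n
Introduce P': P -> nP', P' -> :idP' | +TP' | ε


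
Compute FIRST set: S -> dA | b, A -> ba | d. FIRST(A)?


Per alternative of A: FIRST(ba) = {b}; FIRST(d) = {d}
FIRST(A) = {b, d}


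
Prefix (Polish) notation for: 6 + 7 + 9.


left-to-right (same/higher precedence on left): tree is (+ (+ 6 7) 9)
Prefix: + + 6 7 9


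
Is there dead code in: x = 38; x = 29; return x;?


first assignment to x is overwritten before any read
Dead: 'x = 38'


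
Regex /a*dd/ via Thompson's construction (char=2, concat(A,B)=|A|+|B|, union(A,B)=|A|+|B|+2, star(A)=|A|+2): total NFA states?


Syntax tree has 3 char leaf(s), 0 union(s), 1 star(s)
chars contribute 3×2 = 6; each union adds +2; each star adds +2
Total: 6 + 0 + 2 = 8 states


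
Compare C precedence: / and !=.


'/' is multiplicative (level 10); '!=' is equality (level 6)
Higher level binds tighter
'/' has higher precedence than '!='


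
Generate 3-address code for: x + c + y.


Break into single-operator statements:
t1 = x + c
t2 = t1 + y


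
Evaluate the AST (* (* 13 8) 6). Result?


Evaluate inner: (* 13 8) = 104
Evaluate root: (* 104 6) = 624
Result: 624


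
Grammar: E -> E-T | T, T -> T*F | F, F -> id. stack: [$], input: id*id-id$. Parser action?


no handle on stack; shift 'id'
Action: shift


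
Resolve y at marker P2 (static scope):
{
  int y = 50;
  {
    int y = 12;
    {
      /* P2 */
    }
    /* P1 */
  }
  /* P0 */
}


P2's block does not declare y; resolves to the enclosing declaration at depth 1
y = 12


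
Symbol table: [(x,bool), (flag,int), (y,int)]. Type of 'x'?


Lookup 'x' → type bool


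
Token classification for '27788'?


Pattern: digits only
Type: INTEGER_LITERAL


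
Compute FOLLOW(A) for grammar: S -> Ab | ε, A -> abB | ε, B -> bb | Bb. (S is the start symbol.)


$ ∈ FOLLOW(S). For each A -> αBβ: add FIRST(β)\{ε} to FOLLOW(B); if β nullable, add FOLLOW(A).
FOLLOW(A) = {b}


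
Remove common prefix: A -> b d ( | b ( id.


Common prefix: 'b'
Factored: A -> b A', A' -> d ( | ( id


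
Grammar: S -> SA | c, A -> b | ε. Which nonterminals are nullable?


A nonterminal is nullable iff some alternative derives ε (directly, or every symbol in it is nullable)
Nullable: {A}


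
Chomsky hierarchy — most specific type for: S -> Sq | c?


Left-linear: every RHS is a terminal or one nonterminal followed by a terminal
Classification: Type 3 (Regular)


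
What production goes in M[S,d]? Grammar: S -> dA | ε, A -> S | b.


For [S, d]: 'd' ∈ FIRST(dA)
Entry: S -> dA


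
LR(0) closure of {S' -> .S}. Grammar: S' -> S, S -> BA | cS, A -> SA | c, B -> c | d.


Start: S' -> .S
For each item with dot before a nonterminal B, add B -> .γ for every B-production
Closure: [S' -> .S, S -> .BA, S -> .cS, B -> .c, B -> .d]


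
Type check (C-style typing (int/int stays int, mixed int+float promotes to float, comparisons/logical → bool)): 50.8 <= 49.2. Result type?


Operand types: float <= float
Rule: comparison yields bool
Result type: bool


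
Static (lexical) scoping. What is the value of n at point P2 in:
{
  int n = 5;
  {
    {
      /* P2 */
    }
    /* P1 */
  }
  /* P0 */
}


P2's block does not declare n; resolves to the enclosing declaration at depth 0
n = 5


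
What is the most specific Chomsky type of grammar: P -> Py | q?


Left-linear: every RHS is a terminal or one nonterminal followed by a terminal
Classification: Type 3 (Regular)


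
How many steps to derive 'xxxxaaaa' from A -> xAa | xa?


Derivation: A => xAa => xxAaa => xxxAaaa => xxxxaaaa
Steps: 4


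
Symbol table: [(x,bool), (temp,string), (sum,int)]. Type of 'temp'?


Lookup 'temp' → type string


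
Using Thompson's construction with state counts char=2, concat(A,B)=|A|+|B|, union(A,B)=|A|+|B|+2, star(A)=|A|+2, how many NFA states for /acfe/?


Syntax tree has 4 char leaf(s), 0 union(s), 0 star(s)
chars contribute 4×2 = 8; each union adds +2; each star adds +2
Total: 8 + 0 + 0 = 8 states


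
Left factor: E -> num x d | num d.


Common prefix: 'num'
Factored: E -> num E', E' -> x d | d


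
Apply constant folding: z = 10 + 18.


10 + 18 = 28 at compile time
Optimized: z = 28


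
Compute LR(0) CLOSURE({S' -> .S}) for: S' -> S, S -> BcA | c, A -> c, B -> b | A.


Start: S' -> .S
For each item with dot before a nonterminal B, add B -> .γ for every B-production
Closure: [S' -> .S, S -> .BcA, S -> .c, B -> .b, B -> .A, A -> .c]


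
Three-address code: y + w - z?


Break into single-operator statements:
t1 = y + w
t2 = t1 - z


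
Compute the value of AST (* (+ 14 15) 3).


Evaluate inner: (+ 14 15) = 29
Evaluate root: (* 29 3) = 87
Result: 87


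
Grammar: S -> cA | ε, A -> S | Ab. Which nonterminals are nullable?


A nonterminal is nullable iff some alternative derives ε (directly, or every symbol in it is nullable)
Nullable: {A, S}


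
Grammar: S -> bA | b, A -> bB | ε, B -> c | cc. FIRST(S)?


Per alternative of S: FIRST(bA) = {b}; FIRST(b) = {b}
FIRST(S) = {b}


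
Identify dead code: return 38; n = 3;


statement follows a return and is unreachable
Dead: 'n = 3'


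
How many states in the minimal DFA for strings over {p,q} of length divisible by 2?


Track length mod 2: states 0..1, accept at 0
Minimal DFA: 2 states


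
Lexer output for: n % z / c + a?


Scan left to right, longest-match per lexeme
Tokens: ID(n), OP(%), ID(z), OP(/), ID(c), OP(+), ID(a)


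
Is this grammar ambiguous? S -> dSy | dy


balanced d^n…y^n: each string has a unique parse
Unambiguous


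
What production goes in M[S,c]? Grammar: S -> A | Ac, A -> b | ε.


For [S, c]: 'c' ∈ FIRST(Ac)
Entry: S -> Ac


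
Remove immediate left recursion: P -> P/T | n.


Left-recursive alternatives: P/T; non-recursive: n
Introduce P': P -> nP', P' -> /TP' | ε


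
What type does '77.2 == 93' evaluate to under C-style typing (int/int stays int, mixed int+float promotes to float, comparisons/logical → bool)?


Operand types: float == int
Rule: comparison yields bool
Result type: bool


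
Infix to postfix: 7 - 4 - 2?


Left to right (same or higher precedence on left)
Postfix: 7 4 - 2 -


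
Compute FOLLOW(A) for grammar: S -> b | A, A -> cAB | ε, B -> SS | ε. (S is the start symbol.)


$ ∈ FOLLOW(S). For each A -> αBβ: add FIRST(β)\{ε} to FOLLOW(B); if β nullable, add FOLLOW(A).
FOLLOW(A) = {$, b, c}


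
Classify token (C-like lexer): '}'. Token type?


Pattern: delimiter/punctuation
Type: PUNCTUATION


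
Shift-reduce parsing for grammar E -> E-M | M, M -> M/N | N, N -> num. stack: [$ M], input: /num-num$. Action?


shift '/' to continue M -> M/N
Action: shift


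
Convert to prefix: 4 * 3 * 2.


left-to-right (same/higher precedence on left): tree is (* (* 4 3) 2)
Prefix: * * 4 3 2


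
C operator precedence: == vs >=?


'>=' is relational (level 7); '==' is equality (level 6)
Higher level binds tighter
'>=' has higher precedence than '=='


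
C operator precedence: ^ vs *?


'*' is multiplicative (level 10); '^' is bitwise XOR (level 4)
Higher level binds tighter
'*' has higher precedence than '^'


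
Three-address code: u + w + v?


Break into single-operator statements:
t1 = u + w
t2 = t1 + v


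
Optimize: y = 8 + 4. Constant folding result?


8 + 4 = 12 at compile time
Optimized: y = 12


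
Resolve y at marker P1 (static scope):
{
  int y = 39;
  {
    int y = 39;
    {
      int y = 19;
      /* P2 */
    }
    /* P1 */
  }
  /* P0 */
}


y declared in the same block as P1
y = 39


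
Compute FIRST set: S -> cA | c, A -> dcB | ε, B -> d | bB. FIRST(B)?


Per alternative of B: FIRST(d) = {d}; FIRST(bB) = {b}
FIRST(B) = {b, d}


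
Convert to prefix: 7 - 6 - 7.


left-to-right (same/higher precedence on left): tree is (- (- 7 6) 7)
Prefix: - - 7 6 7


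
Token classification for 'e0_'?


Pattern: letter/underscore followed by alphanumerics, not a keyword
Type: IDENTIFIER


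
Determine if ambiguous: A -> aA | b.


right-linear, alternatives start with distinct terminals 'a' vs 'b': unique leftmost derivation
Unambiguous


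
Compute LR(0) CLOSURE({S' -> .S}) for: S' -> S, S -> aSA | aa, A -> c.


Start: S' -> .S
For each item with dot before a nonterminal B, add B -> .γ for every B-production
Closure: [S' -> .S, S -> .aSA, S -> .aa]


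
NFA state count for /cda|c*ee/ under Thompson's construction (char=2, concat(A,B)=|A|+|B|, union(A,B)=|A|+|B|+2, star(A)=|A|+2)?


Syntax tree has 6 char leaf(s), 1 union(s), 1 star(s)
chars contribute 6×2 = 12; each union adds +2; each star adds +2
Total: 12 + 2 + 2 = 16 states


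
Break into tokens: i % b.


Scan left to right, longest-match per lexeme
Tokens: ID(i), OP(%), ID(b)


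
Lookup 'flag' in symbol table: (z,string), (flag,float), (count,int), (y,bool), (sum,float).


Lookup 'flag' → type float


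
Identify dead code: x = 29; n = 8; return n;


x is assigned but never read
Dead: 'x = 29'


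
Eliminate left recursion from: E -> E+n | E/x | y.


Left-recursive alternatives: E+n, E/x; non-recursive: y
Introduce E': E -> yE', E' -> +nE' | /xE' | ε


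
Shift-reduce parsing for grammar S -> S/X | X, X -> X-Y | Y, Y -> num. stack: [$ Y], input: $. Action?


'Y' (not preceded by X-) is the handle for X -> Y
Action: reduce (X -> Y)


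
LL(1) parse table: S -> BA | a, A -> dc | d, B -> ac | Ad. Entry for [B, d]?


For [B, d]: 'd' ∈ FIRST(Ad)
Entry: B -> Ad


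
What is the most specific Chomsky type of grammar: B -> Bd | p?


Left-linear: every RHS is a terminal or one nonterminal followed by a terminal
Classification: Type 3 (Regular)


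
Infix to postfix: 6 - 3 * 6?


* has higher precedence, evaluate 3*6 first
Postfix: 6 3 6 * -


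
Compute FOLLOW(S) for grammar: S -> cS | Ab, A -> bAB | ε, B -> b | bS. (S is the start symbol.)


$ ∈ FOLLOW(S). For each A -> αBβ: add FIRST(β)\{ε} to FOLLOW(B); if β nullable, add FOLLOW(A).
FOLLOW(S) = {$, b}


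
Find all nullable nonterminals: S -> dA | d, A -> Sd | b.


A nonterminal is nullable iff some alternative derives ε (directly, or every symbol in it is nullable)
Nullable: {}


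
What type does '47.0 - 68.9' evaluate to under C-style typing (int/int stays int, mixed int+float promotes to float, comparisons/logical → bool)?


Operand types: float - float
Rule: mixed int/float promotes to float; int/int stays int
Result type: float


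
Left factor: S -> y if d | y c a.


Common prefix: 'y'
Factored: S -> y S', S' -> if d | c a


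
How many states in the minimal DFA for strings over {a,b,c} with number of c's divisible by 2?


Track (count of c) mod 2: states 0..1, accept at 0
Minimal DFA: 2 states


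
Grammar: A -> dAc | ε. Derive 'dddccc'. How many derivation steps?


Derivation: A => dAc => ddAcc => dddAccc => dddccc
Steps: 4


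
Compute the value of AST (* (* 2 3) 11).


Evaluate inner: (* 2 3) = 6
Evaluate root: (* 6 11) = 66
Result: 66


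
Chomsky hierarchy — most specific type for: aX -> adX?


LHS has context (more than one symbol) and |LHS| ≤ |RHS|
Classification: Type 1 (Context-Sensitive)


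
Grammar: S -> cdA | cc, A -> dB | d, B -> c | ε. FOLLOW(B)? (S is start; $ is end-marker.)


$ ∈ FOLLOW(S). For each A -> αBβ: add FIRST(β)\{ε} to FOLLOW(B); if β nullable, add FOLLOW(A).
FOLLOW(B) = {$}


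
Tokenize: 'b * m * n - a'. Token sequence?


Scan left to right, longest-match per lexeme
Tokens: ID(b), OP(*), ID(m), OP(*), ID(n), OP(-), ID(a)


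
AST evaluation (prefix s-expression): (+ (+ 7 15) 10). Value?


Evaluate inner: (+ 7 15) = 22
Evaluate root: (+ 22 10) = 32
Result: 32


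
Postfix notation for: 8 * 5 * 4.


Left to right (same or higher precedence on left)
Postfix: 8 5 * 4 *


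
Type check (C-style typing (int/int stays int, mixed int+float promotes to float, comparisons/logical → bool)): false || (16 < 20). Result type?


Operand types: bool || bool
Rule: logical operators take bool operands and yield bool
Result type: bool


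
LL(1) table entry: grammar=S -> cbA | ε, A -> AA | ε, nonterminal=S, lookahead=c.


For [S, c]: 'c' ∈ FIRST(cbA)
Entry: S -> cbA


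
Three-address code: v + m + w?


Break into single-operator statements:
t1 = v + m
t2 = t1 + w


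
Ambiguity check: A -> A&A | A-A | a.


'a&a-a' has two parse trees (no precedence encoded between & and -)
Ambiguous


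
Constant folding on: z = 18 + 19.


18 + 19 = 37 at compile time
Optimized: z = 37


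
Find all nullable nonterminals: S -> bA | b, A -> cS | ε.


A nonterminal is nullable iff some alternative derives ε (directly, or every symbol in it is nullable)
Nullable: {A}


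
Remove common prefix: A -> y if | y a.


Common prefix: 'y'
Factored: A -> y A', A' -> if | a


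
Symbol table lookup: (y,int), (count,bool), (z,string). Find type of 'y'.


Lookup 'y' → type int


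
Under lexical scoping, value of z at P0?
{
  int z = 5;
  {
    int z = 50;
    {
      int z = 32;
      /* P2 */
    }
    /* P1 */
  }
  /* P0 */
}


z declared in the same block as P0
z = 5


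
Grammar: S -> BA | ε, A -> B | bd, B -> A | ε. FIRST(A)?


Per alternative of A: FIRST(B) = {b, ε}; FIRST(bd) = {b}
FIRST(A) = {b, ε}


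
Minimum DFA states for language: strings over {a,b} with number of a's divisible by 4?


Track (count of a) mod 4: states 0..3, accept at 0
Minimal DFA: 4 states


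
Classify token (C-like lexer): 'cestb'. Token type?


Pattern: letter/underscore followed by alphanumerics, not a keyword
Type: IDENTIFIER


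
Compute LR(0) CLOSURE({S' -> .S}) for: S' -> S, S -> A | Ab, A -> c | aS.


Start: S' -> .S
For each item with dot before a nonterminal B, add B -> .γ for every B-production
Closure: [S' -> .S, S -> .A, S -> .Ab, A -> .c, A -> .aS]


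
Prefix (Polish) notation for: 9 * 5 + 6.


left-to-right (same/higher precedence on left): tree is (+ (* 9 5) 6)
Prefix: + * 9 5 6


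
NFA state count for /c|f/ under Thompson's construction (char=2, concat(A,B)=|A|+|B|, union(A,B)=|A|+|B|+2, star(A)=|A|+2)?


Syntax tree has 2 char leaf(s), 1 union(s), 0 star(s)
chars contribute 2×2 = 4; each union adds +2; each star adds +2
Total: 4 + 2 + 0 = 6 states


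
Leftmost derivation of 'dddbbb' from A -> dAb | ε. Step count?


Derivation: A => dAb => ddAbb => dddAbbb => dddbbb
Steps: 4


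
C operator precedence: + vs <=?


'+' is additive (level 9); '<=' is relational (level 7)
Higher level binds tighter
'+' has higher precedence than '<='


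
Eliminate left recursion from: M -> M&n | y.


Left-recursive alternatives: M&n; non-recursive: y
Introduce M': M -> yM', M' -> &nM' | ε


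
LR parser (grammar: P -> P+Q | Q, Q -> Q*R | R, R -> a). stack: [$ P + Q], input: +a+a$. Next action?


handle 'P+Q' on top; lookahead ∈ FOLLOW(P) = {+, $}
Action: reduce (P -> P+Q)


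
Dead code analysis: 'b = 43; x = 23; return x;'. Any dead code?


b is assigned but never read
Dead: 'b = 43'


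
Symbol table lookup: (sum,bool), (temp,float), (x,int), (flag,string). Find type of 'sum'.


Lookup 'sum' → type bool


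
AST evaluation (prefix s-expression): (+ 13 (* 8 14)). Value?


Evaluate inner: (* 8 14) = 112
Evaluate root: (+ 13 112) = 125
Result: 125


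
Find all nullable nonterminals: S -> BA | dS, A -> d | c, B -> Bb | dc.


A nonterminal is nullable iff some alternative derives ε (directly, or every symbol in it is nullable)
Nullable: {}


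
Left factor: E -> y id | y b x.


Common prefix: 'y'
Factored: E -> y E', E' -> id | b x


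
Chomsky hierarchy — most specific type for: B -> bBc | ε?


Single nonterminal LHS, but b^n c^n is not regular
Classification: Type 2 (Context-Free)


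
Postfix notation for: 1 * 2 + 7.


Left to right (same or higher precedence on left)
Postfix: 1 2 * 7 +


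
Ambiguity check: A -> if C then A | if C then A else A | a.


dangling else: 'if C then if C then a else a' parses two ways
Ambiguous


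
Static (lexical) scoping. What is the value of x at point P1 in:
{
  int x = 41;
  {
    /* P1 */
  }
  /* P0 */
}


P1's block does not declare x; resolves to the enclosing declaration at depth 0
x = 41


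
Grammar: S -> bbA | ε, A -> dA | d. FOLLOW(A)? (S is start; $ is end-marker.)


$ ∈ FOLLOW(S). For each A -> αBβ: add FIRST(β)\{ε} to FOLLOW(B); if β nullable, add FOLLOW(A).
FOLLOW(A) = {$}


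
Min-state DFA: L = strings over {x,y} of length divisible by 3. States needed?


Track length mod 3: states 0..2, accept at 0
Minimal DFA: 3 states


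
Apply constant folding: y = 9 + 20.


9 + 20 = 29 at compile time
Optimized: y = 29


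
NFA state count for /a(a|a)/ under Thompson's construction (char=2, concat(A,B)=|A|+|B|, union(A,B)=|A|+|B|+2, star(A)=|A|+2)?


Syntax tree has 3 char leaf(s), 1 union(s), 0 star(s)
chars contribute 3×2 = 6; each union adds +2; each star adds +2
Total: 6 + 2 + 0 = 8 states


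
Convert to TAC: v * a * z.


Break into single-operator statements:
t1 = v * a
t2 = t1 * z


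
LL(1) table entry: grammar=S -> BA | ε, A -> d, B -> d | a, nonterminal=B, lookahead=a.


For [B, a]: 'a' ∈ FIRST(a)
Entry: B -> a


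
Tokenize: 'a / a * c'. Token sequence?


Scan left to right, longest-match per lexeme
Tokens: ID(a), OP(/), ID(a), OP(*), ID(c)


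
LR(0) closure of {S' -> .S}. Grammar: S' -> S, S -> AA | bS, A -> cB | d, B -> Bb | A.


Start: S' -> .S
For each item with dot before a nonterminal B, add B -> .γ for every B-production
Closure: [S' -> .S, S -> .AA, S -> .bS, A -> .cB, A -> .d]


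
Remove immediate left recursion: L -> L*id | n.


Left-recursive alternatives: L*id; non-recursive: n
Introduce L': L -> nL', L' -> *idL' | ε


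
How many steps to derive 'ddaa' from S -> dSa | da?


Derivation: S => dSa => ddaa
Steps: 2


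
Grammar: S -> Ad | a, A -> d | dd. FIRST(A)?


Per alternative of A: FIRST(d) = {d}; FIRST(dd) = {d}
FIRST(A) = {d}


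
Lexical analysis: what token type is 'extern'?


Pattern: reserved word
Type: KEYWORD


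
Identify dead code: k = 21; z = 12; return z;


k is assigned but never read
Dead: 'k = 21'


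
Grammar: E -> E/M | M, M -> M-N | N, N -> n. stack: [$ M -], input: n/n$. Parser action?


no handle; shift 'n'
Action: shift


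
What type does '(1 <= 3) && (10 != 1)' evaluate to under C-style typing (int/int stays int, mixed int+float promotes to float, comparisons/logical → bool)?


Operand types: bool && bool
Rule: logical operators take bool operands and yield bool
Result type: bool


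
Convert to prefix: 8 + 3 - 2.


left-to-right (same/higher precedence on left): tree is (- (+ 8 3) 2)
Prefix: - + 8 3 2


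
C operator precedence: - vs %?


'%' is multiplicative (level 10); '-' is additive (level 9)
Higher level binds tighter
'%' has higher precedence than '-'


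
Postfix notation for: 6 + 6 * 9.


* has higher precedence, evaluate 6*9 first
Postfix: 6 6 9 * +


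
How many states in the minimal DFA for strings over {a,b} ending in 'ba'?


Track the longest suffix of input matching a prefix of 'ba': 3 classes (prefixes of length 0..2)
Minimal DFA: 3 states


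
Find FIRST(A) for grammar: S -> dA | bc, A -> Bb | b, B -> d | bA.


Per alternative of A: FIRST(Bb) = {b, d}; FIRST(b) = {b}
FIRST(A) = {b, d}


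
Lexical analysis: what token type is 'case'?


Pattern: reserved word
Type: KEYWORD


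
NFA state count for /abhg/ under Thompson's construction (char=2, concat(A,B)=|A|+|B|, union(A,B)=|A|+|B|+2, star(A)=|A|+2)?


Syntax tree has 4 char leaf(s), 0 union(s), 0 star(s)
chars contribute 4×2 = 8; each union adds +2; each star adds +2
Total: 8 + 0 + 0 = 8 states


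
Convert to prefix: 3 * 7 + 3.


left-to-right (same/higher precedence on left): tree is (+ (* 3 7) 3)
Prefix: + * 3 7 3


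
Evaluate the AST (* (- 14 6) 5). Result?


Evaluate inner: (- 14 6) = 8
Evaluate root: (* 8 5) = 40
Result: 40


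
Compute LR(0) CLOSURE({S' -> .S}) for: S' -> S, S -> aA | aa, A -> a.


Start: S' -> .S
For each item with dot before a nonterminal B, add B -> .γ for every B-production
Closure: [S' -> .S, S -> .aA, S -> .aa]


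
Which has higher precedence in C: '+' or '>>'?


'+' is additive (level 9); '>>' is shift (level 8)
Higher level binds tighter
'+' has higher precedence than '>>'


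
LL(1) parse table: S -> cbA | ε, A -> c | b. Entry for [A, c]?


For [A, c]: 'c' ∈ FIRST(c)
Entry: A -> c


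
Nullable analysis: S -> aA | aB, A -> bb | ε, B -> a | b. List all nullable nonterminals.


A nonterminal is nullable iff some alternative derives ε (directly, or every symbol in it is nullable)
Nullable: {A}


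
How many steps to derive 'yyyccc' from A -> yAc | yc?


Derivation: A => yAc => yyAcc => yyyccc
Steps: 3


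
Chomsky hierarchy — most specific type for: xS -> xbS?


LHS has context (more than one symbol) and |LHS| ≤ |RHS|
Classification: Type 1 (Context-Sensitive)


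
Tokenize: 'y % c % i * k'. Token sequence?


Scan left to right, longest-match per lexeme
Tokens: ID(y), OP(%), ID(c), OP(%), ID(i), OP(*), ID(k)


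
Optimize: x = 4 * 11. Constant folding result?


4 * 11 = 44 at compile time
Optimized: x = 44


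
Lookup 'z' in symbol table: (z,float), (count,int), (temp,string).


Lookup 'z' → type float


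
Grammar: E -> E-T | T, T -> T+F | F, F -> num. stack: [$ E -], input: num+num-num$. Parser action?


no handle ('E-' is not any RHS); shift 'num'
Action: shift


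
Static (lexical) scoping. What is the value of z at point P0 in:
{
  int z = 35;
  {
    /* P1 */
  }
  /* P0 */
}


z declared in the same block as P0
z = 35


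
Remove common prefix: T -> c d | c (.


Common prefix: 'c'
Factored: T -> c T', T' -> d | (


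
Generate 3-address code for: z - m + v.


Break into single-operator statements:
t1 = z - m
t2 = t1 + v


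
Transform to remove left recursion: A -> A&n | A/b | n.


Left-recursive alternatives: A&n, A/b; non-recursive: n
Introduce A': A -> nA', A' -> &nA' | /bA' | ε


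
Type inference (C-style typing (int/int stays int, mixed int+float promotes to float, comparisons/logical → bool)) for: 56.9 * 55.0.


Operand types: float * float
Rule: mixed int/float promotes to float; int/int stays int
Result type: float


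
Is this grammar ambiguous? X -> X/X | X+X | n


'n/n+n' has two parse trees (no precedence encoded between / and +)
Ambiguous


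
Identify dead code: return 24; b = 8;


statement follows a return and is unreachable
Dead: 'b = 8'


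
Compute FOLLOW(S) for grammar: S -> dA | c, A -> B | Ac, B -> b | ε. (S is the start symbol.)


$ ∈ FOLLOW(S). For each A -> αBβ: add FIRST(β)\{ε} to FOLLOW(B); if β nullable, add FOLLOW(A).
FOLLOW(S) = {$}


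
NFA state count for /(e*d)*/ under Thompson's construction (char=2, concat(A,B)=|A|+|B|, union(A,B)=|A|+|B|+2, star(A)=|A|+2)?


Syntax tree has 2 char leaf(s), 0 union(s), 2 star(s)
chars contribute 2×2 = 4; each union adds +2; each star adds +2
Total: 4 + 0 + 4 = 8 states


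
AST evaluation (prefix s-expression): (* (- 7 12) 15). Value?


Evaluate inner: (- 7 12) = -5
Evaluate root: (* -5 15) = -75
Result: -75


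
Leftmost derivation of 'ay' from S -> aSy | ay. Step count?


Derivation: S => ay
Steps: 1


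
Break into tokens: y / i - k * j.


Scan left to right, longest-match per lexeme
Tokens: ID(y), OP(/), ID(i), OP(-), ID(k), OP(*), ID(j)


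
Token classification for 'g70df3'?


Pattern: letter/underscore followed by alphanumerics, not a keyword
Type: IDENTIFIER


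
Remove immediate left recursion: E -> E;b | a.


Left-recursive alternatives: E;b; non-recursive: a
Introduce E': E -> aE', E' -> ;bE' | ε


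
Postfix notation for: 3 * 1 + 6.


Left to right (same or higher precedence on left)
Postfix: 3 1 * 6 +


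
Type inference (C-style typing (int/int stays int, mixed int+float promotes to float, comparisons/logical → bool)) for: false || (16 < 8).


Operand types: bool || bool
Rule: logical operators take bool operands and yield bool
Result type: bool


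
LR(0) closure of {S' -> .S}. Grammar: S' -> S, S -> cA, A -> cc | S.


Start: S' -> .S
For each item with dot before a nonterminal B, add B -> .γ for every B-production
Closure: [S' -> .S, S -> .cA]


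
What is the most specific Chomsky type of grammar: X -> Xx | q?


Left-linear: every RHS is a terminal or one nonterminal followed by a terminal
Classification: Type 3 (Regular)


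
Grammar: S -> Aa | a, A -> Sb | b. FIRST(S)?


Per alternative of S: FIRST(Aa) = {a, b}; FIRST(a) = {a}
FIRST(S) = {a, b}


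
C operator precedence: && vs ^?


'^' is bitwise XOR (level 4); '&&' is logical AND (level 2)
Higher level binds tighter
'^' has higher precedence than '&&'


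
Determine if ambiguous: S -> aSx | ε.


balanced a^n…x^n: each string has a unique parse
Unambiguous


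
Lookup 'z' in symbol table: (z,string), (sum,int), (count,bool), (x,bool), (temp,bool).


Lookup 'z' → type string


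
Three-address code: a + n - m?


Break into single-operator statements:
t1 = a + n
t2 = t1 - m


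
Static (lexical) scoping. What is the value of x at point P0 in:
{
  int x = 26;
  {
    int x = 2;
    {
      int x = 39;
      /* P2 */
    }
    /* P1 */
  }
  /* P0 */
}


x declared in the same block as P0
x = 26


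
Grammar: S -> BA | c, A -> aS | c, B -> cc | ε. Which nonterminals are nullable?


A nonterminal is nullable iff some alternative derives ε (directly, or every symbol in it is nullable)
Nullable: {B}


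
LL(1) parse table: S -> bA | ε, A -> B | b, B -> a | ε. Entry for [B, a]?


For [B, a]: 'a' ∈ FIRST(a)
Entry: B -> a


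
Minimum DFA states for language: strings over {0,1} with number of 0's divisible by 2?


Track (count of 0) mod 2: states 0..1, accept at 0
Minimal DFA: 2 states


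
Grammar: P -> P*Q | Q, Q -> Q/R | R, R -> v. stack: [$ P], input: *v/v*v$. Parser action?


shift '*' to continue P -> P*Q
Action: shift


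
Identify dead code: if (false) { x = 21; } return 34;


condition is constant false, so the whole block is unreachable
Dead: 'if (false) { x = 21; }'


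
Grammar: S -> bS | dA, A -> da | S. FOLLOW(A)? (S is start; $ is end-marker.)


$ ∈ FOLLOW(S). For each A -> αBβ: add FIRST(β)\{ε} to FOLLOW(B); if β nullable, add FOLLOW(A).
FOLLOW(A) = {$}


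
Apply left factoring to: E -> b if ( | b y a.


Common prefix: 'b'
Factored: E -> b E', E' -> if ( | y a


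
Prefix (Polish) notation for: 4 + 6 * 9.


'*' binds tighter: tree is (+ 4 (* 6 9))
Prefix: + 4 * 6 9


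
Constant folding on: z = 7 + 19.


7 + 19 = 26 at compile time
Optimized: z = 26


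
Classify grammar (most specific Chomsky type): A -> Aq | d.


Left-linear: every RHS is a terminal or one nonterminal followed by a terminal
Classification: Type 3 (Regular)


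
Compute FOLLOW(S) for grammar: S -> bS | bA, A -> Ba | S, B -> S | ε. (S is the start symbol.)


$ ∈ FOLLOW(S). For each A -> αBβ: add FIRST(β)\{ε} to FOLLOW(B); if β nullable, add FOLLOW(A).
FOLLOW(S) = {$, a}


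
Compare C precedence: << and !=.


'<<' is shift (level 8); '!=' is equality (level 6)
Higher level binds tighter
'<<' has higher precedence than '!='


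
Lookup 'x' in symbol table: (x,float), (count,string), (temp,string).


Lookup 'x' → type float


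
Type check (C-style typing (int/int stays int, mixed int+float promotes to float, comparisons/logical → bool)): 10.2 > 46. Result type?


Operand types: float > int
Rule: comparison yields bool
Result type: bool


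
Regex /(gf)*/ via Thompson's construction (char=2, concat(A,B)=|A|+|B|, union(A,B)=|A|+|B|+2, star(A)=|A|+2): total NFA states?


Syntax tree has 2 char leaf(s), 0 union(s), 1 star(s)
chars contribute 2×2 = 4; each union adds +2; each star adds +2
Total: 4 + 0 + 2 = 6 states


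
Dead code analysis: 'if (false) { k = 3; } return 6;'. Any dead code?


condition is constant false, so the whole block is unreachable
Dead: 'if (false) { k = 3; }'


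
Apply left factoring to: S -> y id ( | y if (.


Common prefix: 'y'
Factored: S -> y S', S' -> id ( | if (


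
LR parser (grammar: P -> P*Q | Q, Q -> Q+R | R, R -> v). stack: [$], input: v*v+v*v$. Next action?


no handle on stack; shift 'v'
Action: shift
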